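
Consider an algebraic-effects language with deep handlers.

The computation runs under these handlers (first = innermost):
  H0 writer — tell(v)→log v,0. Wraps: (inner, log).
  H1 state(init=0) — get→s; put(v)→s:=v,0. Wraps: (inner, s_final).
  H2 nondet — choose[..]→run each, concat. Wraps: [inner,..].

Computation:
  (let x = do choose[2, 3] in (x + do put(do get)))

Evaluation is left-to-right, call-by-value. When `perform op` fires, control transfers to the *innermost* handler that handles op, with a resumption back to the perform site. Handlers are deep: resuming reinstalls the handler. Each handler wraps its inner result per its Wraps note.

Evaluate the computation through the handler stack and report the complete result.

Answer: [((2, ()), 0), ((3, ()), 0)]

Working:
choose[2, 3] @ H2
  branch[0] choose=2:
    get @ H1 ⇒ 0
    put(0) @ H1 ⇒ s:=0
    H0 returns (2, ())
    H1 returns ((2, ()), 0)
    H2 returns [((2, ()), 0)]
  branch[1] choose=3:
    get @ H1 ⇒ 0
    put(0) @ H1 ⇒ s:=0
    H0 returns (3, ())
    H1 returns ((3, ()), 0)
    H2 returns [((3, ()), 0)]
= [((2, ()), 0), ((3, ()), 0)]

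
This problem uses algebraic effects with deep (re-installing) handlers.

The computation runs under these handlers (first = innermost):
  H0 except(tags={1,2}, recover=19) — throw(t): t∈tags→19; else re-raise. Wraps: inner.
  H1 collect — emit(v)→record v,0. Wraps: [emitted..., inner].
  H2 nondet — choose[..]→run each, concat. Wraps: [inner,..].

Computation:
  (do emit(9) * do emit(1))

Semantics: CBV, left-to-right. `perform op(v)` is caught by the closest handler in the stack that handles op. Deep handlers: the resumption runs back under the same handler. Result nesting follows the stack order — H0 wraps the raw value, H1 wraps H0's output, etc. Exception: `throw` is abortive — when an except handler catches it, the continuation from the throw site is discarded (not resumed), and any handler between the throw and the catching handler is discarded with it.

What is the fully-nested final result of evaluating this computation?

Step-by-step:
emit(9) @ H1 ⇒ out+=9
emit(1) @ H1 ⇒ out+=1
H0 returns 0
H1 returns [9, 1, 0]
H2 returns [[9, 1, 0]]
= [[9, 1, 0]]

Answer: [[9, 1, 0]]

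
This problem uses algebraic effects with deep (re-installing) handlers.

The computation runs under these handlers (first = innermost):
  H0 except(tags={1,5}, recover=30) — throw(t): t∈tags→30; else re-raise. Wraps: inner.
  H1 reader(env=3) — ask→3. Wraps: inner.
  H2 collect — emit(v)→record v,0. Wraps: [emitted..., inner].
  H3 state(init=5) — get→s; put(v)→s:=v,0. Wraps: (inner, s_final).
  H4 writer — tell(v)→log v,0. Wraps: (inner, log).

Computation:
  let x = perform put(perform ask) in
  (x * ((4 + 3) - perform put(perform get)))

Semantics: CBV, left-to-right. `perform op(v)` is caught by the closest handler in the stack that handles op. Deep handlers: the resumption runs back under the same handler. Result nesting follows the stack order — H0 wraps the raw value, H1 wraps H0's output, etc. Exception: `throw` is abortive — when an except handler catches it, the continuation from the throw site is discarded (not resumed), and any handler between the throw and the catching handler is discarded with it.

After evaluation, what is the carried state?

Answer: 3

Step-by-step:
ask @ H1 ⇒ 3
put(3) @ H3 ⇒ s:=3
get @ H3 ⇒ 3
put(3) @ H3 ⇒ s:=3
H0 returns 0
H1 returns 0
H2 returns [0]
H3 returns ([0], 3)
H4 returns (([0], 3), ())
= (([0], 3), ())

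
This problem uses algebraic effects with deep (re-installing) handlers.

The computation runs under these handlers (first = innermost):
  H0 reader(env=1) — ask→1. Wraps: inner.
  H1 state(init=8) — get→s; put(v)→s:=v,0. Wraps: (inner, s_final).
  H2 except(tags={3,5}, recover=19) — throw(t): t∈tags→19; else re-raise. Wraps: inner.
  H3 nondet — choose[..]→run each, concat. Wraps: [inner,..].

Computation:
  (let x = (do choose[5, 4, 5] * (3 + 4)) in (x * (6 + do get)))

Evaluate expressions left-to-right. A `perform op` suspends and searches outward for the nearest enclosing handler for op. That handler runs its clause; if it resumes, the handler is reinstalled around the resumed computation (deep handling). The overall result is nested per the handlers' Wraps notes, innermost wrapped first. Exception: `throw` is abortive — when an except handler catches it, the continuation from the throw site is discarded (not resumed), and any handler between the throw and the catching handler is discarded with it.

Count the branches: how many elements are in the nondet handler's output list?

Evaluation trace:
choose[5, 4, 5] @ H3
  branch[0] choose=5:
    get @ H1 ⇒ 8
    H0 returns 490
    H1 returns (490, 8)
    H2 returns (490, 8)
    H3 returns [(490, 8)]
  branch[1] choose=4:
    get @ H1 ⇒ 8
    H0 returns 392
    H1 returns (392, 8)
    H2 returns (392, 8)
    H3 returns [(392, 8)]
  branch[2] choose=5:
    get @ H1 ⇒ 8
    H0 returns 490
    H1 returns (490, 8)
    H2 returns (490, 8)
    H3 returns [(490, 8)]
= [(490, 8), (392, 8), (490, 8)]

Answer: 3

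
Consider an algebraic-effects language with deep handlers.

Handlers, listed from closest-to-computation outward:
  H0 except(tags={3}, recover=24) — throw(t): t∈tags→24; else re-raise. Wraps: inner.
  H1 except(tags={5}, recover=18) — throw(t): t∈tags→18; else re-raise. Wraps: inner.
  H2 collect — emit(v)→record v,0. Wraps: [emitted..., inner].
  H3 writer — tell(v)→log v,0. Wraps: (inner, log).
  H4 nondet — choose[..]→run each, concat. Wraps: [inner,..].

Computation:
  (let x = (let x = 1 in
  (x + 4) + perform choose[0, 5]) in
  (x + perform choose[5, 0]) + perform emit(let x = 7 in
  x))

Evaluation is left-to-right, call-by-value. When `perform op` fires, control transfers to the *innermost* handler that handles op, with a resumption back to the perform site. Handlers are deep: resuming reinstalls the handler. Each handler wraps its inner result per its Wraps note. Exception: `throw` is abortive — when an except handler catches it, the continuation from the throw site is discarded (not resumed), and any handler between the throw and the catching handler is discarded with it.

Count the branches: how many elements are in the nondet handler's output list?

Evaluation trace:
choose[0, 5] @ H4
  branch[0] choose=0:
    choose[5, 0] @ H4
      branch[0] choose=5:
        emit(7) @ H2 ⇒ out+=7
        H0 returns 10
        H1 returns 10
        H2 returns [7, 10]
        H3 returns ([7, 10], ())
        H4 returns [([7, 10], ())]
      branch[1] choose=0:
        emit(7) @ H2 ⇒ out+=7
        H0 returns 5
        H1 returns 5
        H2 returns [7, 5]
        H3 returns ([7, 5], ())
        H4 returns [([7, 5], ())]
  branch[1] choose=5:
    choose[5, 0] @ H4
      branch[0] choose=5:
        emit(7) @ H2 ⇒ out+=7
        H0 returns 15
        H1 returns 15
        H2 returns [7, 15]
        H3 returns ([7, 15], ())
        H4 returns [([7, 15], ())]
      branch[1] choose=0:
        emit(7) @ H2 ⇒ out+=7
        H0 returns 10
        H1 returns 10
        H2 returns [7, 10]
        H3 returns ([7, 10], ())
        H4 returns [([7, 10], ())]
= [([7, 10], ()), ([7, 5], ()), ([7, 15], ()), ([7, 10], ())]

Answer: 4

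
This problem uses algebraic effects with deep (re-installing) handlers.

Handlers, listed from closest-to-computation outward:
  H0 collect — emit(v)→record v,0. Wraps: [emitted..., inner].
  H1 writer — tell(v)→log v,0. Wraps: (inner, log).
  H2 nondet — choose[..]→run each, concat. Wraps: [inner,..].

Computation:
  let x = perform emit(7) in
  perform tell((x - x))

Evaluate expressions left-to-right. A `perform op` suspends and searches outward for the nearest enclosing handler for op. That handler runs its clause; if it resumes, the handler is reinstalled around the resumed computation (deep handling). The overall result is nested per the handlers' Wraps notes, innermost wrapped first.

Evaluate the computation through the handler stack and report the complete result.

Answer: [([7, 0], (0))]

Step-by-step:
emit(7) @ H0 ⇒ out+=7
tell(0) @ H1 ⇒ log+=0
H0 returns [7, 0]
H1 returns ([7, 0], (0))
H2 returns [([7, 0], (0))]
= [([7, 0], (0))]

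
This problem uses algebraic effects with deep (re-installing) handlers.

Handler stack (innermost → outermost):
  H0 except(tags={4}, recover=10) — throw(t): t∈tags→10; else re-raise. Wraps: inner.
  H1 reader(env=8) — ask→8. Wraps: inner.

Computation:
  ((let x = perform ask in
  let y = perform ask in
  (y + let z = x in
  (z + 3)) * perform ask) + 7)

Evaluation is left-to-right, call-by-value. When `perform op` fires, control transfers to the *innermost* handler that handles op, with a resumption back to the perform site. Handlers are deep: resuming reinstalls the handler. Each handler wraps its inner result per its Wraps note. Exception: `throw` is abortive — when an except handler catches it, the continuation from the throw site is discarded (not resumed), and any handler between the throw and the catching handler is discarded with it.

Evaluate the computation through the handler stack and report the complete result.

Step-by-step:
ask @ H1 ⇒ 8
ask @ H1 ⇒ 8
ask @ H1 ⇒ 8
H0 returns 159
H1 returns 159
= 159

Answer: 159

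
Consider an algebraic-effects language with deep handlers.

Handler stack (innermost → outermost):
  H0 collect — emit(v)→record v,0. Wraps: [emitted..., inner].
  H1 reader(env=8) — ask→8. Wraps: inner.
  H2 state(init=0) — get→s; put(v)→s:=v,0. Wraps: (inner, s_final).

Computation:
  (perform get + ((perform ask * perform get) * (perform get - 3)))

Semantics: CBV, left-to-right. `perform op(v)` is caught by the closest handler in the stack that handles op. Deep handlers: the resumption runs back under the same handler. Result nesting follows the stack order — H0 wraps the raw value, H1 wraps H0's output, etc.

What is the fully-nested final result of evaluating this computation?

Step-by-step:
get @ H2 ⇒ 0
ask @ H1 ⇒ 8
get @ H2 ⇒ 0
get @ H2 ⇒ 0
H0 returns [0]
H1 returns [0]
H2 returns ([0], 0)
= ([0], 0)

Answer: ([0], 0)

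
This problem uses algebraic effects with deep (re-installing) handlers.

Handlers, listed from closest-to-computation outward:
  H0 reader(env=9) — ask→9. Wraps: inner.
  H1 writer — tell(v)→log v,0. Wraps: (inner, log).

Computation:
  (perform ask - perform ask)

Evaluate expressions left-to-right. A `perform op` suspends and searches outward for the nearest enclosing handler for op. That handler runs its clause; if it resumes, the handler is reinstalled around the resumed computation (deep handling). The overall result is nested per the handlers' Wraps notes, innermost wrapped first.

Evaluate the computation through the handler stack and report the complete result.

Answer: (0, ())

Evaluation trace:
ask @ H0 ⇒ 9
ask @ H0 ⇒ 9
H0 returns 0
H1 returns (0, ())
= (0, ())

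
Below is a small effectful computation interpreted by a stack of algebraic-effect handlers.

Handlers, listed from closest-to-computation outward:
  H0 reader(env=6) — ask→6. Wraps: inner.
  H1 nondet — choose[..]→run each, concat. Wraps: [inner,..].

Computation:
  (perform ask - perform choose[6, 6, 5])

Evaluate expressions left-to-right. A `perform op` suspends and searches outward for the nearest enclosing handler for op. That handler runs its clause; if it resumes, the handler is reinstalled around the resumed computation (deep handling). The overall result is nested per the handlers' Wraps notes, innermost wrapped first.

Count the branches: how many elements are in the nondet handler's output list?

Answer: 3

Step-by-step:
ask @ H0 ⇒ 6
choose[6, 6, 5] @ H1
  branch[0] choose=6:
    H0 returns 0
    H1 returns [0]
  branch[1] choose=6:
    H0 returns 0
    H1 returns [0]
  branch[2] choose=5:
    H0 returns 1
    H1 returns [1]
= [0, 0, 1]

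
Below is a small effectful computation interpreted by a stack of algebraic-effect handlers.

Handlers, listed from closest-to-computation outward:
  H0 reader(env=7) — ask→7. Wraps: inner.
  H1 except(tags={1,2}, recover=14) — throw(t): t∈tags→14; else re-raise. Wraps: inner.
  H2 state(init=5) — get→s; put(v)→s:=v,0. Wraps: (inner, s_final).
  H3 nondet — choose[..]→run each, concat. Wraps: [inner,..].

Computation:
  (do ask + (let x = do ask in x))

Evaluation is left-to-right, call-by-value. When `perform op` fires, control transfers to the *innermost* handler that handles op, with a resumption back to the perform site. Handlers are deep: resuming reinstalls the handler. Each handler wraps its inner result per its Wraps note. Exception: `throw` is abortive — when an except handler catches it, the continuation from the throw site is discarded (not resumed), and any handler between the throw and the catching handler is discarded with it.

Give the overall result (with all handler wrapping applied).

Answer: [(14, 5)]

Step-by-step:
ask @ H0 ⇒ 7
ask @ H0 ⇒ 7
H0 returns 14
H1 returns 14
H2 returns (14, 5)
H3 returns [(14, 5)]
= [(14, 5)]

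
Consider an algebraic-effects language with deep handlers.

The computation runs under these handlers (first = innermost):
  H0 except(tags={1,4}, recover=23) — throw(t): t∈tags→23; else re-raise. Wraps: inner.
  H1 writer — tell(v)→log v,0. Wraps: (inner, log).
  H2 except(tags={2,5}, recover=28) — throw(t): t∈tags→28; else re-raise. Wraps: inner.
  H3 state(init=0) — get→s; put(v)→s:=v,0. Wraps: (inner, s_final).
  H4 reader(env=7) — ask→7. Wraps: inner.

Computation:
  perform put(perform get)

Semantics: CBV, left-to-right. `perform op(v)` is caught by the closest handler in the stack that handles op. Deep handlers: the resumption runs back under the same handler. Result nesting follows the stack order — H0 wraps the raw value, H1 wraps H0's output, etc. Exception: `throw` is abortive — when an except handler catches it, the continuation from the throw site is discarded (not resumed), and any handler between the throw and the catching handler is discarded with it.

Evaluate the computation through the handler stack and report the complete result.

Working:
get @ H3 ⇒ 0
put(0) @ H3 ⇒ s:=0
H0 returns 0
H1 returns (0, ())
H2 returns (0, ())
H3 returns ((0, ()), 0)
H4 returns ((0, ()), 0)
= ((0, ()), 0)

Answer: ((0, ()), 0)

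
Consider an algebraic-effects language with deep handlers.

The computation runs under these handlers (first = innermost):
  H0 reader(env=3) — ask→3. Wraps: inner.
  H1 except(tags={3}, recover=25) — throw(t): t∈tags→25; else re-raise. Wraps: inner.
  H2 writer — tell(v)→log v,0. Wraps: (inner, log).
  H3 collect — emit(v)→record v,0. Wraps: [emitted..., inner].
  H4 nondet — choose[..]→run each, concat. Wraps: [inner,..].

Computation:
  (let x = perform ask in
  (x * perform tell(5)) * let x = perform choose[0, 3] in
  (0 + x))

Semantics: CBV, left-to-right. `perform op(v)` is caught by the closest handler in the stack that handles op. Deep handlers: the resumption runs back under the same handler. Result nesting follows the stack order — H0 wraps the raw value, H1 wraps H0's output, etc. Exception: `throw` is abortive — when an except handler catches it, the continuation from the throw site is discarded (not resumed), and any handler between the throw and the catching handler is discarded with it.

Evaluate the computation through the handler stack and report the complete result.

Step-by-step:
ask @ H0 ⇒ 3
tell(5) @ H2 ⇒ log+=5
choose[0, 3] @ H4
  branch[0] choose=0:
    H0 returns 0
    H1 returns 0
    H2 returns (0, (5))
    H3 returns [(0, (5))]
    H4 returns [[(0, (5))]]
  branch[1] choose=3:
    H0 returns 0
    H1 returns 0
    H2 returns (0, (5))
    H3 returns [(0, (5))]
    H4 returns [[(0, (5))]]
= [[(0, (5))], [(0, (5))]]

Answer: [[(0, (5))], [(0, (5))]]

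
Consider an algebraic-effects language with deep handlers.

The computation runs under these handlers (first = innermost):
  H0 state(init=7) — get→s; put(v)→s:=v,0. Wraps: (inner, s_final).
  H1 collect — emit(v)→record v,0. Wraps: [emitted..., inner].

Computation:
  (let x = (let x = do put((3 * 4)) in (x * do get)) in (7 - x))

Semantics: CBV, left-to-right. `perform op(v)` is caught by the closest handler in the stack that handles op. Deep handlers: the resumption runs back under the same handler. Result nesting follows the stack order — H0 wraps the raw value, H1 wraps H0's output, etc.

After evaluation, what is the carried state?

Answer: 12

Evaluation trace:
put(12) @ H0 ⇒ s:=12
get @ H0 ⇒ 12
H0 returns (7, 12)
H1 returns [(7, 12)]
= [(7, 12)]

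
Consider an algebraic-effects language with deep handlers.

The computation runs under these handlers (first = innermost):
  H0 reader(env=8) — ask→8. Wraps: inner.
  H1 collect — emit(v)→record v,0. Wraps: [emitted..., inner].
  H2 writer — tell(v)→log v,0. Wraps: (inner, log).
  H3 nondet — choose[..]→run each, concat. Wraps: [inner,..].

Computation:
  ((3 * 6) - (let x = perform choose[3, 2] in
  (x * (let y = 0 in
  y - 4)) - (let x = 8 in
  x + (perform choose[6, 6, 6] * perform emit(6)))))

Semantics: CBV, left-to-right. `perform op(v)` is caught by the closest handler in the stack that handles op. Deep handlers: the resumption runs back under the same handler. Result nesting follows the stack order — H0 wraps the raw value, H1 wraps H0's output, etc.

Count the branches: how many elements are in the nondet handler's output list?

Evaluation trace:
choose[3, 2] @ H3
  branch[0] choose=3:
    choose[6, 6, 6] @ H3
      branch[0] choose=6:
        emit(6) @ H1 ⇒ out+=6
        H0 returns 38
        H1 returns [6, 38]
        H2 returns ([6, 38], ())
        H3 returns [([6, 38], ())]
      branch[1] choose=6:
        emit(6) @ H1 ⇒ out+=6
        H0 returns 38
        H1 returns [6, 38]
        H2 returns ([6, 38], ())
        H3 returns [([6, 38], ())]
      branch[2] choose=6:
        emit(6) @ H1 ⇒ out+=6
        H0 returns 38
        H1 returns [6, 38]
        H2 returns ([6, 38], ())
        H3 returns [([6, 38], ())]
  branch[1] choose=2:
    choose[6, 6, 6] @ H3
      branch[0] choose=6:
        emit(6) @ H1 ⇒ out+=6
        H0 returns 34
        H1 returns [6, 34]
        H2 returns ([6, 34], ())
        H3 returns [([6, 34], ())]
      branch[1] choose=6:
        emit(6) @ H1 ⇒ out+=6
        H0 returns 34
        H1 returns [6, 34]
        H2 returns ([6, 34], ())
        H3 returns [([6, 34], ())]
      branch[2] choose=6:
        emit(6) @ H1 ⇒ out+=6
        H0 returns 34
        H1 returns [6, 34]
        H2 returns ([6, 34], ())
        H3 returns [([6, 34], ())]
= [([6, 38], ()), ([6, 38], ()), ([6, 38], ()), ([6, 34], ()), ([6, 34], ()), ([6, 34], ())]

Answer: 6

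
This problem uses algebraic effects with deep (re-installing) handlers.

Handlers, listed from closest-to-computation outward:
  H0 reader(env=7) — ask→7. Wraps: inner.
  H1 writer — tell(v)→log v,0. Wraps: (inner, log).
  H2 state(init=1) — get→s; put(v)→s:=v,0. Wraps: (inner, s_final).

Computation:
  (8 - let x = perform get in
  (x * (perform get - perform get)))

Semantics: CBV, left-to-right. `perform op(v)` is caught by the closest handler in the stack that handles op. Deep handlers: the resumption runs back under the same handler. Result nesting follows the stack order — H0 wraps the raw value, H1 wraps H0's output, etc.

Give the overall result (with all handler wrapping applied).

Evaluation trace:
get @ H2 ⇒ 1
get @ H2 ⇒ 1
get @ H2 ⇒ 1
H0 returns 8
H1 returns (8, ())
H2 returns ((8, ()), 1)
= ((8, ()), 1)

Answer: ((8, ()), 1)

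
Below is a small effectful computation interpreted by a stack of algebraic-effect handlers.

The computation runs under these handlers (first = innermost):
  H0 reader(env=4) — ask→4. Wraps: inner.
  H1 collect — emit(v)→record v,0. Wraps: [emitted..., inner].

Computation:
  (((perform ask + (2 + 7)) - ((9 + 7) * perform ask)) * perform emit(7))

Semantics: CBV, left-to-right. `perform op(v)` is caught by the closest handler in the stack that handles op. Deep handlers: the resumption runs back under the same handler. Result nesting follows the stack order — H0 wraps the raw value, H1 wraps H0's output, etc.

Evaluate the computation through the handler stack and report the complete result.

Answer: [7, 0]

Working:
ask @ H0 ⇒ 4
ask @ H0 ⇒ 4
emit(7) @ H1 ⇒ out+=7
H0 returns 0
H1 returns [7, 0]
= [7, 0]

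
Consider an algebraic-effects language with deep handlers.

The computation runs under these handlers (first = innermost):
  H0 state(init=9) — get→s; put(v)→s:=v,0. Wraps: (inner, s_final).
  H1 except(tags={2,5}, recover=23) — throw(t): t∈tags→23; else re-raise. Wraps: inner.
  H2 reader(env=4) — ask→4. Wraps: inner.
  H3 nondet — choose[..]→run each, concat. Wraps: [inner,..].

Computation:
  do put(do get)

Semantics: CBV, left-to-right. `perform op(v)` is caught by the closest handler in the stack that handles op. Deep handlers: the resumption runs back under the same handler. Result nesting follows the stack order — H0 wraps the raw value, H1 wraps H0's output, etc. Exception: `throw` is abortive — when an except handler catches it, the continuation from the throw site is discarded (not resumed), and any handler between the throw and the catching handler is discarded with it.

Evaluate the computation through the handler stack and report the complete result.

Step-by-step:
get @ H0 ⇒ 9
put(9) @ H0 ⇒ s:=9
H0 returns (0, 9)
H1 returns (0, 9)
H2 returns (0, 9)
H3 returns [(0, 9)]
= [(0, 9)]

Answer: [(0, 9)]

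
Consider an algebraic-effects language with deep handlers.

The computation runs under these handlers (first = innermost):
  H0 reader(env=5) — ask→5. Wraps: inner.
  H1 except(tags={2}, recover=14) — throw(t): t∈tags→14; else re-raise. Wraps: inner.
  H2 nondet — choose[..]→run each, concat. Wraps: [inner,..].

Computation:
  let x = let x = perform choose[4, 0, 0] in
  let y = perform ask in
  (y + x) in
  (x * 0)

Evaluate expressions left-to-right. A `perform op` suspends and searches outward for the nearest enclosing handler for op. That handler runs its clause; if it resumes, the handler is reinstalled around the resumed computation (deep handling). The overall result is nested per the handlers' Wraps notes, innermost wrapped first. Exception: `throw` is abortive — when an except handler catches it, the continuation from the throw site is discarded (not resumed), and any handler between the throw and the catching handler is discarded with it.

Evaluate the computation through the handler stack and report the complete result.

Step-by-step:
choose[4, 0, 0] @ H2
  branch[0] choose=4:
    ask @ H0 ⇒ 5
    H0 returns 0
    H1 returns 0
    H2 returns [0]
  branch[1] choose=0:
    ask @ H0 ⇒ 5
    H0 returns 0
    H1 returns 0
    H2 returns [0]
  branch[2] choose=0:
    ask @ H0 ⇒ 5
    H0 returns 0
    H1 returns 0
    H2 returns [0]
= [0, 0, 0]

Answer: [0, 0, 0]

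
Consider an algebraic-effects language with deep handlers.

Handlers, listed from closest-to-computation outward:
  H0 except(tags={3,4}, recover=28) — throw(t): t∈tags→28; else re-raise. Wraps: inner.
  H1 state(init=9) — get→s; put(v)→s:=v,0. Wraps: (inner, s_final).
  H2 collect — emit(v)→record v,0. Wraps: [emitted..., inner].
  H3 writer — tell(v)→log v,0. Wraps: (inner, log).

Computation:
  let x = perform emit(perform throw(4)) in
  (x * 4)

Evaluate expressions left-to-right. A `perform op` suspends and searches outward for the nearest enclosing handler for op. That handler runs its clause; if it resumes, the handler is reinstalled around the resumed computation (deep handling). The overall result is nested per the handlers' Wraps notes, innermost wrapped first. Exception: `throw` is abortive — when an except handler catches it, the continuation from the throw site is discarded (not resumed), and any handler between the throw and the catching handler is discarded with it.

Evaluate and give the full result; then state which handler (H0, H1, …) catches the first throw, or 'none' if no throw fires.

Answer: ([(28, 9)], ()) ; first throw caught by: H0

Evaluation trace:
throw(4) @ H0 caught ⇒ 28
H1 returns (28, 9)
H2 returns [(28, 9)]
H3 returns ([(28, 9)], ())
= ([(28, 9)], ())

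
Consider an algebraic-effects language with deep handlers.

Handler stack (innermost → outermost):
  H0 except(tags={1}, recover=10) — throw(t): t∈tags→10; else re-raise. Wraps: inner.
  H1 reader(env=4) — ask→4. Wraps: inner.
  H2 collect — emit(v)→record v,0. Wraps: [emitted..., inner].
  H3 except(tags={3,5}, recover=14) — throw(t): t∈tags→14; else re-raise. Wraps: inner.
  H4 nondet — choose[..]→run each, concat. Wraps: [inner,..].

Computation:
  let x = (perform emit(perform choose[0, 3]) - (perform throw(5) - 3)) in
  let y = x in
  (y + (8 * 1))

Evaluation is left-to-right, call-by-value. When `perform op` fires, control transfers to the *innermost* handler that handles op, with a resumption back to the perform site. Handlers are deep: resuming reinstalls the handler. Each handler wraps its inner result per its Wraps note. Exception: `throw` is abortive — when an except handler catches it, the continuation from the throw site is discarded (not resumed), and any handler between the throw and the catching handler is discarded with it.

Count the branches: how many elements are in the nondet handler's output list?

Answer: 2

Working:
choose[0, 3] @ H4
  branch[0] choose=0:
    emit(0) @ H2 ⇒ out+=0
    throw(5) @ H0 re-raised
    throw(5) @ H3 caught ⇒ 14
    H4 returns [14]
  branch[1] choose=3:
    emit(3) @ H2 ⇒ out+=3
    throw(5) @ H0 re-raised
    throw(5) @ H3 caught ⇒ 14
    H4 returns [14]
= [14, 14]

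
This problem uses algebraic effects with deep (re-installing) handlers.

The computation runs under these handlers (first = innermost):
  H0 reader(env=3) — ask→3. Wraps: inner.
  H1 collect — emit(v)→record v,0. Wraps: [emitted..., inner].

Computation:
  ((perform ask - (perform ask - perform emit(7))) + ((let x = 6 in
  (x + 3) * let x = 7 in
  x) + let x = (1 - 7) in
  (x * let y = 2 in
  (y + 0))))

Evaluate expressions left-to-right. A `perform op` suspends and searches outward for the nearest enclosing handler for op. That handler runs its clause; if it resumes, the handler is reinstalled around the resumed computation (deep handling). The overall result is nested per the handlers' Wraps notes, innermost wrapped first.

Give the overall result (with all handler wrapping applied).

Evaluation trace:
ask @ H0 ⇒ 3
ask @ H0 ⇒ 3
emit(7) @ H1 ⇒ out+=7
H0 returns 51
H1 returns [7, 51]
= [7, 51]

Answer: [7, 51]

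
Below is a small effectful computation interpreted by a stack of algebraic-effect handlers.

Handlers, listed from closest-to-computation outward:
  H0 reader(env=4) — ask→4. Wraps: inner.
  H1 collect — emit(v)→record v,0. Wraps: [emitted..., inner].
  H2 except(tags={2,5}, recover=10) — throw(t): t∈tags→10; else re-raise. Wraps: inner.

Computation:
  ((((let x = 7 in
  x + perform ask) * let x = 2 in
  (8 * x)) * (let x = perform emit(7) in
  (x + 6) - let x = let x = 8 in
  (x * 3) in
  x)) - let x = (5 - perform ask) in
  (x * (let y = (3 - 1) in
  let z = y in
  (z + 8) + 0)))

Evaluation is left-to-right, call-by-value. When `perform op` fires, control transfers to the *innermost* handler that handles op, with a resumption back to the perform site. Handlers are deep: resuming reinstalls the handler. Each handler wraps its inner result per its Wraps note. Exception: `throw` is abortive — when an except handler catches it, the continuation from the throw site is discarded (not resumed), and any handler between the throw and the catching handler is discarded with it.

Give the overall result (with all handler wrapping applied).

Evaluation trace:
ask @ H0 ⇒ 4
emit(7) @ H1 ⇒ out+=7
ask @ H0 ⇒ 4
H0 returns -3178
H1 returns [7, -3178]
H2 returns [7, -3178]
= [7, -3178]

Answer: [7, -3178]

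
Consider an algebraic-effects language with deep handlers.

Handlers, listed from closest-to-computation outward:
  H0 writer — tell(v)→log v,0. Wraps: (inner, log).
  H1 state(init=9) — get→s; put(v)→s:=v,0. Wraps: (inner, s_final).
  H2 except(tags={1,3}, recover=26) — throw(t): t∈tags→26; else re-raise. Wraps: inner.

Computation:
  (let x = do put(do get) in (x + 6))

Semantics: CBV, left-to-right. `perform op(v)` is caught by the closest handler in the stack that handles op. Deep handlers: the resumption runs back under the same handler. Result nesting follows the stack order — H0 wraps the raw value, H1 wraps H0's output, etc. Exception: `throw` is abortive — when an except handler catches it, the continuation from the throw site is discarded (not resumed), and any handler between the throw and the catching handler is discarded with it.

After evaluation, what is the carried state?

Evaluation trace:
get @ H1 ⇒ 9
put(9) @ H1 ⇒ s:=9
H0 returns (6, ())
H1 returns ((6, ()), 9)
H2 returns ((6, ()), 9)
= ((6, ()), 9)

Answer: 9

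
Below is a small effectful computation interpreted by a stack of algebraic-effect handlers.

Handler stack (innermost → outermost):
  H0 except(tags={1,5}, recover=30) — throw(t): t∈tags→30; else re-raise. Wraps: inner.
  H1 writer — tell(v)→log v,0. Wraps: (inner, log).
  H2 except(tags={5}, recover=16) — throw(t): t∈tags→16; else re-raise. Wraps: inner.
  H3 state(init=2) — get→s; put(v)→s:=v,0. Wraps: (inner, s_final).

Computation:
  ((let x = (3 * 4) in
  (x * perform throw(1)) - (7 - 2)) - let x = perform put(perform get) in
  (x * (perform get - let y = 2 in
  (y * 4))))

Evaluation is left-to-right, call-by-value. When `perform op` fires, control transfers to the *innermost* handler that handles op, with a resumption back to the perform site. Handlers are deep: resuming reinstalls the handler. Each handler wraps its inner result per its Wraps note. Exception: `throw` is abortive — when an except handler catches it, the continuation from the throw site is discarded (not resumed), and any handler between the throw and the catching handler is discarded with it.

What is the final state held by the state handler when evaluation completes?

Evaluation trace:
throw(1) @ H0 caught ⇒ 30
H1 returns (30, ())
H2 returns (30, ())
H3 returns ((30, ()), 2)
= ((30, ()), 2)

Answer: 2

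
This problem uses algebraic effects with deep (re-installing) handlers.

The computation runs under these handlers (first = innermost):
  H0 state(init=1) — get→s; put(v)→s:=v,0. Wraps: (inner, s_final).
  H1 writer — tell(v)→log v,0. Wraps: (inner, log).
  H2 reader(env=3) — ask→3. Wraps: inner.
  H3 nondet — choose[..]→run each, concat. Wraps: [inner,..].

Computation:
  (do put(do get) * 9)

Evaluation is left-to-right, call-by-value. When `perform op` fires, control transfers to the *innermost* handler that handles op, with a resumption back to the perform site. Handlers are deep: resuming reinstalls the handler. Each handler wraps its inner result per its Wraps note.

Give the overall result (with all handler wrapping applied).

Answer: [((0, 1), ())]

Working:
get @ H0 ⇒ 1
put(1) @ H0 ⇒ s:=1
H0 returns (0, 1)
H1 returns ((0, 1), ())
H2 returns ((0, 1), ())
H3 returns [((0, 1), ())]
= [((0, 1), ())]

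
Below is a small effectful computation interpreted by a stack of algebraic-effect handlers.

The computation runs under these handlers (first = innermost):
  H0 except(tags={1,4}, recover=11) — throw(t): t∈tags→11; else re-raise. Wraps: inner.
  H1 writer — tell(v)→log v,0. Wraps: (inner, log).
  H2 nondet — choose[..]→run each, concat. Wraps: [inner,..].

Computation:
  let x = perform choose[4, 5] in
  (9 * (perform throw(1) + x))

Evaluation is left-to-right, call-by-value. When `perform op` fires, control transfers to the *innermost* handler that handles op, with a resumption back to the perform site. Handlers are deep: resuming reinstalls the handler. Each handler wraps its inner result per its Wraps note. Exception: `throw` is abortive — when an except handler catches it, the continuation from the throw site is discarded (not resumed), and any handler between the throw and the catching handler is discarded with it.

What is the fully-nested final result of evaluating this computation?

Working:
choose[4, 5] @ H2
  branch[0] choose=4:
    throw(1) @ H0 caught ⇒ 11
    H1 returns (11, ())
    H2 returns [(11, ())]
  branch[1] choose=5:
    throw(1) @ H0 caught ⇒ 11
    H1 returns (11, ())
    H2 returns [(11, ())]
= [(11, ()), (11, ())]

Answer: [(11, ()), (11, ())]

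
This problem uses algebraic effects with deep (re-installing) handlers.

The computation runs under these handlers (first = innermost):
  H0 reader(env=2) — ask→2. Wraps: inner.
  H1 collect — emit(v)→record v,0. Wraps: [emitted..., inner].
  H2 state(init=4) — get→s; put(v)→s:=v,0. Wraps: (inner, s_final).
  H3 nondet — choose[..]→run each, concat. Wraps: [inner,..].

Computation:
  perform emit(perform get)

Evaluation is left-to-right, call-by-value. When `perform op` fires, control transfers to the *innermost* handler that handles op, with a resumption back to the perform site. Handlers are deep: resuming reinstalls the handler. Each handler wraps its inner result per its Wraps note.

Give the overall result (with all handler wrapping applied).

Evaluation trace:
get @ H2 ⇒ 4
emit(4) @ H1 ⇒ out+=4
H0 returns 0
H1 returns [4, 0]
H2 returns ([4, 0], 4)
H3 returns [([4, 0], 4)]
= [([4, 0], 4)]

Answer: [([4, 0], 4)]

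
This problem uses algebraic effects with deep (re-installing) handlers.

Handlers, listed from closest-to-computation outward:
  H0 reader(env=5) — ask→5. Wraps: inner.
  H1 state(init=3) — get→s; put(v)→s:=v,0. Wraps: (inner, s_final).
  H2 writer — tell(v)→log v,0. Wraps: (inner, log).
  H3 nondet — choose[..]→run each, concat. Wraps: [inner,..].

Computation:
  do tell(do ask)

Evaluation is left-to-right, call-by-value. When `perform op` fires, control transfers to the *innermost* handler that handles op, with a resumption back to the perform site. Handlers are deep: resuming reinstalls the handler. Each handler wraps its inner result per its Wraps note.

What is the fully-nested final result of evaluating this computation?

Working:
ask @ H0 ⇒ 5
tell(5) @ H2 ⇒ log+=5
H0 returns 0
H1 returns (0, 3)
H2 returns ((0, 3), (5))
H3 returns [((0, 3), (5))]
= [((0, 3), (5))]

Answer: [((0, 3), (5))]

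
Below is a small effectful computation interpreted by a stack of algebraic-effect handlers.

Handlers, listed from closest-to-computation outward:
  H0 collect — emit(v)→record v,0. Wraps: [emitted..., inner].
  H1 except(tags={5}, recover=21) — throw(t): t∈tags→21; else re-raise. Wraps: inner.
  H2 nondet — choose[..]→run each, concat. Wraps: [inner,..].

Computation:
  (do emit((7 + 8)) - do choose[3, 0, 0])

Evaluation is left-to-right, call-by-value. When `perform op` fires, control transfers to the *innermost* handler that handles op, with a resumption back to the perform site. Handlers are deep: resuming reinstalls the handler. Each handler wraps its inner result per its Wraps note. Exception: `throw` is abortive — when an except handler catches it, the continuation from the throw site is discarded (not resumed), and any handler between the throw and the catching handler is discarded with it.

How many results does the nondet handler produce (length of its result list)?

Step-by-step:
emit(15) @ H0 ⇒ out+=15
choose[3, 0, 0] @ H2
  branch[0] choose=3:
    H0 returns [15, -3]
    H1 returns [15, -3]
    H2 returns [[15, -3]]
  branch[1] choose=0:
    H0 returns [15, 0]
    H1 returns [15, 0]
    H2 returns [[15, 0]]
  branch[2] choose=0:
    H0 returns [15, 0]
    H1 returns [15, 0]
    H2 returns [[15, 0]]
= [[15, -3], [15, 0], [15, 0]]

Answer: 3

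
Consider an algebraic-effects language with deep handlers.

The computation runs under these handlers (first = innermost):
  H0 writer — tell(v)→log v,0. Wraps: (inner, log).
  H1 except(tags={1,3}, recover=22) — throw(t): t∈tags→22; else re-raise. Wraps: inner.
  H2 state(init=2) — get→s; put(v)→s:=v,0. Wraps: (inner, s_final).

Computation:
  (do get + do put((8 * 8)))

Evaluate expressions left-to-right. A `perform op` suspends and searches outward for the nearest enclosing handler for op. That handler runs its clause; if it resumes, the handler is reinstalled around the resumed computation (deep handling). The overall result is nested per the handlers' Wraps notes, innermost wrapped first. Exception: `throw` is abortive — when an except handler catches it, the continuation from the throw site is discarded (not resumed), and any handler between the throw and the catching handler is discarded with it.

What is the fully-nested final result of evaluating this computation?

Answer: ((2, ()), 64)

Evaluation trace:
get @ H2 ⇒ 2
put(64) @ H2 ⇒ s:=64
H0 returns (2, ())
H1 returns (2, ())
H2 returns ((2, ()), 64)
= ((2, ()), 64)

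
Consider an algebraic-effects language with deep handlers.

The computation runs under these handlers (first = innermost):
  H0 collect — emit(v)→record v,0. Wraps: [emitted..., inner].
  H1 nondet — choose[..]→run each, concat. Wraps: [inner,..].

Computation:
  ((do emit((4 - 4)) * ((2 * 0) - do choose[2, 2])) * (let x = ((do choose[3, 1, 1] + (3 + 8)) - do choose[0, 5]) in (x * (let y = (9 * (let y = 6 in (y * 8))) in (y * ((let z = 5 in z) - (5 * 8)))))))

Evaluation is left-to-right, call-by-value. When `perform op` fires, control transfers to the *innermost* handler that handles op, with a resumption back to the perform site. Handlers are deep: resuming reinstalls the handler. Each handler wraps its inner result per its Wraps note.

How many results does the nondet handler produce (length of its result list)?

Working:
emit(0) @ H0 ⇒ out+=0
choose[2, 2] @ H1
  branch[0] choose=2:
    choose[3, 1, 1] @ H1
      branch[0] choose=3:
        choose[0, 5] @ H1
          branch[0] choose=0:
            H0 returns [0, 0]
            H1 returns [[0, 0]]
          branch[1] choose=5:
            H0 returns [0, 0]
            H1 returns [[0, 0]]
      branch[1] choose=1:
        choose[0, 5] @ H1
          branch[0] choose=0:
            H0 returns [0, 0]
            H1 returns [[0, 0]]
          branch[1] choose=5:
            H0 returns [0, 0]
            H1 returns [[0, 0]]
      branch[2] choose=1:
        choose[0, 5] @ H1
          branch[0] choose=0:
            H0 returns [0, 0]
            H1 returns [[0, 0]]
          branch[1] choose=5:
            H0 returns [0, 0]
            H1 returns [[0, 0]]
  branch[1] choose=2:
    choose[3, 1, 1] @ H1
      branch[0] choose=3:
        choose[0, 5] @ H1
          branch[0] choose=0:
            H0 returns [0, 0]
            H1 returns [[0, 0]]
          branch[1] choose=5:
            H0 returns [0, 0]
            H1 returns [[0, 0]]
      branch[1] choose=1:
        choose[0, 5] @ H1
          branch[0] choose=0:
            H0 returns [0, 0]
            H1 returns [[0, 0]]
          branch[1] choose=5:
            H0 returns [0, 0]
            H1 returns [[0, 0]]
      branch[2] choose=1:
        choose[0, 5] @ H1
          branch[0] choose=0:
            H0 returns [0, 0]
            H1 returns [[0, 0]]
          branch[1] choose=5:
            H0 returns [0, 0]
            H1 returns [[0, 0]]
= [[0, 0], [0, 0], [0, 0], [0, 0], [0, 0], [0, 0], [0, 0], [0, 0], [0, 0], [0, 0], [0, 0], [0, 0]]

Answer: 12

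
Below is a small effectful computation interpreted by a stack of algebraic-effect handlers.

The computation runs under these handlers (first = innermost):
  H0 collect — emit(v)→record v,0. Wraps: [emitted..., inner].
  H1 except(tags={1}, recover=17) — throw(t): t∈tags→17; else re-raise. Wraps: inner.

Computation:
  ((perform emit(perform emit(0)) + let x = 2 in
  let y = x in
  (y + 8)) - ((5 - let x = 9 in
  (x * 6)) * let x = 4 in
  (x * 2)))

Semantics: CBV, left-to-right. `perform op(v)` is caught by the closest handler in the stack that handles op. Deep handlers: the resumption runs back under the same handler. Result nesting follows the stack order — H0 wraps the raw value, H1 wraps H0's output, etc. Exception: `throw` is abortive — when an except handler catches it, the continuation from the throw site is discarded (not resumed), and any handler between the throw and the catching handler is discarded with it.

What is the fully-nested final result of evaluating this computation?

Working:
emit(0) @ H0 ⇒ out+=0
emit(0) @ H0 ⇒ out+=0
H0 returns [0, 0, 402]
H1 returns [0, 0, 402]
= [0, 0, 402]

Answer: [0, 0, 402]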